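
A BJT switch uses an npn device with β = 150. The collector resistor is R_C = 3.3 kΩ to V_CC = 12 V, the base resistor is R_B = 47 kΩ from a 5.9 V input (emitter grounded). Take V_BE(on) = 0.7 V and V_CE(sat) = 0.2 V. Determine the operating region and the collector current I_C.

saturation; I_C ≈ 3.6 mA

Assume active: I_B = (5.9 − 0.7)/47 = 0.111 mA, giving I_C = β·I_B = 16.6 mA.
But then V_CE = 12 − 16.6×3.3 = -42.8 V < V_CE(sat) = 0.2 V — impossible in the active region.
So the transistor is saturated. With V_CE = 0.2 V, I_C = (V_CC − 0.2)/R_C = 11.8/3.3 = 3.58 mA.
Check: β·I_B = 16.6 mA > I_C = 3.58 mA, confirming saturation.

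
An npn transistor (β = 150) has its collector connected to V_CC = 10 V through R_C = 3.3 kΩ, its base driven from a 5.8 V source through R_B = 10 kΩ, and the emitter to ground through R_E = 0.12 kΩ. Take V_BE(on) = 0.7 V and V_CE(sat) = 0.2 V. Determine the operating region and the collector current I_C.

saturation; I_C ≈ 2.8 mA

Assume active: I_B = (5.8 − 0.7)/(10 + 151×0.12) = 0.181 mA, I_C = β·I_B = 27.2 mA.
Then V_CE = 10 − 27.2×3.3 − 27.4×0.12 = -83.1 V < 0.2 V — the active assumption fails.
Re-solve with V_CE = 0.2 V. KCL at the emitter: V_E/R_E = (V_BB−0.7−V_E)/R_B + (V_CC−0.2−V_E)/R_C, giving V_E = 0.398 V.
I_C = (V_CC − 0.2 − V_E)/R_C = (9.8 − 0.398)/3.3 = 2.85 mA.
Check: I_B = (5.1 − 0.398)/10 = 0.47 mA, and β·I_B = 70.5 mA > I_C, confirming saturation.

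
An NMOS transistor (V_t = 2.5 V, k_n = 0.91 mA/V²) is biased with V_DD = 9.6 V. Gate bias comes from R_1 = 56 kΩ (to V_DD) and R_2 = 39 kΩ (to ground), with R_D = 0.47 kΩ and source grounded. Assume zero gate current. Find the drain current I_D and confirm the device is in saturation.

I_D ≈ 0.94 mA

V_G = V_DD·R_2/(R_1+R_2) = 9.6×39/95 = 3.94 V. With the source grounded, V_GS = V_G = 3.94 V.
Assume saturation: I_D = (k_n/2)(V_GS − V_t)² = (0.91/2)×(3.94 − 2.5)² = 0.455×1.44² = 0.945 mA.
V_DS = V_DD − I_D·R_D = 9.6 − 0.945×0.47 = 9.16 V.
Saturation requires V_DS ≥ V_GS − V_t = 1.44 V; 9.16 ≥ 1.44 ✓.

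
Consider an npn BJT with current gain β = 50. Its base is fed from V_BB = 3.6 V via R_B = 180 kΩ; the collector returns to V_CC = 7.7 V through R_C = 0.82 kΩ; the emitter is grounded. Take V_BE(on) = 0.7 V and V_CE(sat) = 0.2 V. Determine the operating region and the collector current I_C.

Assume active. Base-emitter loop: I_B = (V_BB − V_BE)/R_B = (3.6 − 0.7)/180 = 0.0161 mA.
I_C = β·I_B = 50×0.0161 = 0.806 mA.
V_CE = V_CC − I_C·R_C = 7.7 − 0.806×0.82 = 7.04 V > V_CE(sat), so the active-region assumption holds.

active; I_C ≈ 0.81 mA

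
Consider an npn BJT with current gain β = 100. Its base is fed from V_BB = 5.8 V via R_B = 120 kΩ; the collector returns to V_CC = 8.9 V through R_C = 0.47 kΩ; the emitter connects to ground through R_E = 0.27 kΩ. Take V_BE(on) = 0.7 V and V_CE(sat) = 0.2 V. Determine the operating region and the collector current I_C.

active; I_C ≈ 3.5 mA

Assume active. Base-emitter loop: I_B = (V_BB − V_BE)/(R_B + (β+1)R_E) = (5.8 − 0.7)/(120 + 101×0.27) = 0.0346 mA.
I_C = β·I_B = 100×0.0346 = 3.46 mA.
V_CE = V_CC − I_C·R_C − I_E·R_E = 8.9 − 3.46×0.47 − 3.5×0.27 = 6.33 V > V_CE(sat), so the active-region assumption holds.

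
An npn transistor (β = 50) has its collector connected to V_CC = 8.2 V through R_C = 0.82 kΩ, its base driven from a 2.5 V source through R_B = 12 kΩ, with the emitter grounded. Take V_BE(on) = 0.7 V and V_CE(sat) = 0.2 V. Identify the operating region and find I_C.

active; I_C ≈ 7.5 mA

Assume active. Base-emitter loop: I_B = (V_BB − V_BE)/R_B = (2.5 − 0.7)/12 = 0.15 mA.
I_C = β·I_B = 50×0.15 = 7.5 mA.
V_CE = V_CC − I_C·R_C = 8.2 − 7.5×0.82 = 2.05 V > V_CE(sat), so the active-region assumption holds.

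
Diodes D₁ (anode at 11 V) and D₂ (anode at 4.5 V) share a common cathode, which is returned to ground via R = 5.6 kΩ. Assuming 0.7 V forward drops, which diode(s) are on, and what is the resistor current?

Assume both conduct. Then node N would need to be at both 11−0.7 = 10.3 V and 4.5−0.7 = 3.8 V, which is impossible.
Assume only D₁ conducts: V_N = 11 − 0.7 = 10.3 V, so I_R = 10.3/5.6 = 1.84 mA.
Check D₂: its anode-to-cathode voltage is 4.5 − 10.3 = -5.8 V < 0.7 V, so it is off. The assumption is consistent.

Only D₁ conducts; I_R ≈ 1.8 mA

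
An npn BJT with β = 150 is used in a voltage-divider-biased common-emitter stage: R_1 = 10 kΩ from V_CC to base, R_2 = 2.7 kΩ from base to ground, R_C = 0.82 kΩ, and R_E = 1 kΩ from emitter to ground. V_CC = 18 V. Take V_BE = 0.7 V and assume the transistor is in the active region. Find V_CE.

Thevenize the base divider: V_Th = V_CC·R_2/(R_1+R_2) = 18×2.7/12.7 = 3.83 V, R_Th = R_1‖R_2 = 2.13 kΩ.
Base-emitter loop: V_Th = I_B·R_Th + V_BE + (β+1)I_B·R_E, so I_B = (3.83 − 0.7) / (2.13 + 151×1) = 0.0204 mA.
I_C = β·I_B = 150×0.0204 = 3.06 mA, and I_E = (β+1)I_B = 3.08 mA.
V_CE = V_CC − I_C·R_C − I_E·R_E = 18 − 3.06×0.82 − 3.08×1 = 12.4 V.
V_CE = 12.4 V > 0.2 V confirms active-region operation.

V_CE ≈ 12 V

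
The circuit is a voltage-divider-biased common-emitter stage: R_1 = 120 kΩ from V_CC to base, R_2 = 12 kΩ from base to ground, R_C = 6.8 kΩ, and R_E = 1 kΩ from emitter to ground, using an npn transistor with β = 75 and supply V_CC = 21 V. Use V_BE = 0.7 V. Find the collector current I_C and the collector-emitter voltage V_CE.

I_C ≈ 1 mA, V_CE ≈ 13 V

Thevenize the base divider: V_Th = V_CC·R_2/(R_1+R_2) = 21×12/132 = 1.91 V, R_Th = R_1‖R_2 = 10.9 kΩ.
Base-emitter loop: V_Th = I_B·R_Th + V_BE + (β+1)I_B·R_E, so I_B = (1.91 − 0.7) / (10.9 + 76×1) = 0.0139 mA.
I_C = β·I_B = 75×0.0139 = 1.04 mA, and I_E = (β+1)I_B = 1.06 mA.
V_CE = V_CC − I_C·R_C − I_E·R_E = 21 − 1.04×6.8 − 1.06×1 = 12.8 V.
V_CE = 12.8 V > 0.2 V confirms active-region operation.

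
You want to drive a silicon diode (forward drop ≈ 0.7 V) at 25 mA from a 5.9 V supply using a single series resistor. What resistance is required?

The resistor drops V_S − V_D = 5.9 − 0.7 = 5.2 V at 25 mA.
R = 5.2 V / 25 mA = 0.208 kΩ.

R ≈ 0.21 kΩ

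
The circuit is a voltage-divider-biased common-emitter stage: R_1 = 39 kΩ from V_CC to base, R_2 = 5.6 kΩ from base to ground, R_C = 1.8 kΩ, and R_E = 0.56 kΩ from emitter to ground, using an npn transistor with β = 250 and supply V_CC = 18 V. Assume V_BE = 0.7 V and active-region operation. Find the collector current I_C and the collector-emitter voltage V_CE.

Thevenize the base divider: V_Th = V_CC·R_2/(R_1+R_2) = 18×5.6/44.6 = 2.26 V, R_Th = R_1‖R_2 = 4.9 kΩ.
Base-emitter loop: V_Th = I_B·R_Th + V_BE + (β+1)I_B·R_E, so I_B = (2.26 − 0.7) / (4.9 + 251×0.56) = 0.0107 mA.
I_C = β·I_B = 250×0.0107 = 2.68 mA, and I_E = (β+1)I_B = 2.69 mA.
V_CE = V_CC − I_C·R_C − I_E·R_E = 18 − 2.68×1.8 − 2.69×0.56 = 11.7 V.
V_CE = 11.7 V > 0.2 V confirms active-region operation.

I_C ≈ 2.7 mA, V_CE ≈ 12 V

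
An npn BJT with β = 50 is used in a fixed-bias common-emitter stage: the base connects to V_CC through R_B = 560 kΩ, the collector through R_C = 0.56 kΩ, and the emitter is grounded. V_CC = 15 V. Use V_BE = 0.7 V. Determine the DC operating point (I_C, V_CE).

Base loop: V_CC = I_B·R_B + V_BE, so I_B = (15 − 0.7)/560 kΩ = 0.0255 mA.
In the active region I_C = β·I_B = 50 × 0.0255 = 1.28 mA.
Collector loop: V_CE = V_CC − I_C·R_C = 15 − 1.28×0.56 = 14.3 V.
Since V_CE = 14.3 V > V_CE(sat) ≈ 0.2 V, the transistor is in the active region as assumed.

I_C ≈ 1.3 mA, V_CE ≈ 14 V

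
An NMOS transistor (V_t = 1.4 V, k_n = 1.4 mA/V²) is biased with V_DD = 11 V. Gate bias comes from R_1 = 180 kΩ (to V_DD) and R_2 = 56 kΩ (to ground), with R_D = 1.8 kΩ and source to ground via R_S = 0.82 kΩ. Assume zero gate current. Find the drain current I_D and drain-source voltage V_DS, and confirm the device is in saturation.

V_G = V_DD·R_2/(R_1+R_2) = 11×56/236 = 2.61 V.
Assume saturation: I_D = (k_n/2)(V_GS − V_t)² with V_GS = V_G − I_D·R_S = 2.61 − 0.82·I_D.
Substituting gives 0.471·I_D² − 2.39·I_D + 1.03 = 0, with roots I_D = 0.473 or 4.6 mA.
The root I_D = 4.6 mA gives V_GS = -1.16 V ≤ V_t, so take I_D = 0.473 mA.
Then V_GS = 2.22 V and V_DS = V_DD − I_D(R_D+R_S) = 11 − 0.473×2.62 = 9.76 V.
Saturation requires V_DS ≥ V_GS − V_t = 0.822 V; 9.76 ≥ 0.822 ✓.

I_D ≈ 0.47 mA, V_DS ≈ 9.8 V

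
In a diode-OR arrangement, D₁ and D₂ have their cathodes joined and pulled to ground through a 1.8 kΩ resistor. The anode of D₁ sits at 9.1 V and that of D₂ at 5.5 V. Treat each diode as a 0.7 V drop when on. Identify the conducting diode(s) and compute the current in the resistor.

Assume both conduct. Then node N would need to be at both 9.1−0.7 = 8.4 V and 5.5−0.7 = 4.8 V, which is impossible.
Assume only D₁ conducts: V_N = 9.1 − 0.7 = 8.4 V, so I_R = 8.4/1.8 = 4.67 mA.
Check D₂: its anode-to-cathode voltage is 5.5 − 8.4 = -2.9 V < 0.7 V, so it is off. The assumption is consistent.

Only D₁ conducts; I_R ≈ 4.7 mA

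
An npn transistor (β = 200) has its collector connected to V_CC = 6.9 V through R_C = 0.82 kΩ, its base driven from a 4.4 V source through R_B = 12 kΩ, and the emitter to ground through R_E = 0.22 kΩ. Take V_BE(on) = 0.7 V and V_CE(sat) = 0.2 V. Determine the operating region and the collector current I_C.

saturation; I_C ≈ 6.4 mA

Assume active: I_B = (4.4 − 0.7)/(12 + 201×0.22) = 0.0658 mA, I_C = β·I_B = 13.2 mA.
Then V_CE = 6.9 − 13.2×0.82 − 13.2×0.22 = -6.8 V < 0.2 V — the active assumption fails.
Re-solve with V_CE = 0.2 V. KCL at the emitter: V_E/R_E = (V_BB−0.7−V_E)/R_B + (V_CC−0.2−V_E)/R_C, giving V_E = 1.45 V.
I_C = (V_CC − 0.2 − V_E)/R_C = (6.7 − 1.45)/0.82 = 6.4 mA.
Check: I_B = (3.7 − 1.45)/12 = 0.188 mA, and β·I_B = 37.5 mA > I_C, confirming saturation.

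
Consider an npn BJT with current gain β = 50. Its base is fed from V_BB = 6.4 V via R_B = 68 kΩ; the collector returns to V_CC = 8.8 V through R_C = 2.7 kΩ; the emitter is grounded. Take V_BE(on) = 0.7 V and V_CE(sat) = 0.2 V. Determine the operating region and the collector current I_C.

Assume active: I_B = (6.4 − 0.7)/68 = 0.0838 mA, giving I_C = β·I_B = 4.19 mA.
But then V_CE = 8.8 − 4.19×2.7 = -2.52 V < V_CE(sat) = 0.2 V — impossible in the active region.
So the transistor is saturated. With V_CE = 0.2 V, I_C = (V_CC − 0.2)/R_C = 8.6/2.7 = 3.19 mA.
Check: β·I_B = 4.19 mA > I_C = 3.19 mA, confirming saturation.

saturation; I_C ≈ 3.2 mA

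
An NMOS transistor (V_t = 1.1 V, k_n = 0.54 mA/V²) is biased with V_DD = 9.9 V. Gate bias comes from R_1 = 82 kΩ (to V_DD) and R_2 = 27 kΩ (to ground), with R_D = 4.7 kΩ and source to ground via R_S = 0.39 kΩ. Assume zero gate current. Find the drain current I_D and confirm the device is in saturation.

I_D ≈ 0.39 mA

V_G = V_DD·R_2/(R_1+R_2) = 9.9×27/109 = 2.45 V.
Assume saturation: I_D = (k_n/2)(V_GS − V_t)² with V_GS = V_G − I_D·R_S = 2.45 − 0.39·I_D.
Substituting gives 0.0411·I_D² − 1.28·I_D + 0.494 = 0, with roots I_D = 0.389 or 30.9 mA.
The root I_D = 30.9 mA gives V_GS = -9.6 V ≤ V_t, so take I_D = 0.389 mA.
Then V_GS = 2.3 V and V_DS = V_DD − I_D(R_D+R_S) = 9.9 − 0.389×5.09 = 7.92 V.
Saturation requires V_DS ≥ V_GS − V_t = 1.2 V; 7.92 ≥ 1.2 ✓.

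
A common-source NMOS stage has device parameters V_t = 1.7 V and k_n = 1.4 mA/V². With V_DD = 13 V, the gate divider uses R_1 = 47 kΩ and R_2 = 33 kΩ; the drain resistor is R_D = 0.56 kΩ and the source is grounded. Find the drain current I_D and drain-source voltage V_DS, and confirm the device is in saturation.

I_D ≈ 9.4 mA, V_DS ≈ 7.7 V

V_G = V_DD·R_2/(R_1+R_2) = 13×33/80 = 5.36 V. With the source grounded, V_GS = V_G = 5.36 V.
Assume saturation: I_D = (k_n/2)(V_GS − V_t)² = (1.4/2)×(5.36 − 1.7)² = 0.7×3.66² = 9.39 mA.
V_DS = V_DD − I_D·R_D = 13 − 9.39×0.56 = 7.74 V.
Saturation requires V_DS ≥ V_GS − V_t = 3.66 V; 7.74 ≥ 3.66 ✓.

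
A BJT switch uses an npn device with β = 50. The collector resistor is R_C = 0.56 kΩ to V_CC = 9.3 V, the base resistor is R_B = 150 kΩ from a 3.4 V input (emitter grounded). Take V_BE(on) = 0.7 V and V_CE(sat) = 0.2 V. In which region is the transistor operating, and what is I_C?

active; I_C ≈ 0.9 mA

Assume active. Base-emitter loop: I_B = (V_BB − V_BE)/R_B = (3.4 − 0.7)/150 = 0.018 mA.
I_C = β·I_B = 50×0.018 = 0.9 mA.
V_CE = V_CC − I_C·R_C = 9.3 − 0.9×0.56 = 8.8 V > V_CE(sat), so the active-region assumption holds.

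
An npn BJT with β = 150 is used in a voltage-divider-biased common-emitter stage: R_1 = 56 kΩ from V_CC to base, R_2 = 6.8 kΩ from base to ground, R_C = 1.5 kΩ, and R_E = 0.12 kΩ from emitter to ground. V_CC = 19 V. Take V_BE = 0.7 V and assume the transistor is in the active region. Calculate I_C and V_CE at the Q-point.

I_C ≈ 8.4 mA, V_CE ≈ 5.4 V

Thevenize the base divider: V_Th = V_CC·R_2/(R_1+R_2) = 19×6.8/62.8 = 2.06 V, R_Th = R_1‖R_2 = 6.06 kΩ.
Base-emitter loop: V_Th = I_B·R_Th + V_BE + (β+1)I_B·R_E, so I_B = (2.06 − 0.7) / (6.06 + 151×0.12) = 0.0561 mA.
I_C = β·I_B = 150×0.0561 = 8.42 mA, and I_E = (β+1)I_B = 8.47 mA.
V_CE = V_CC − I_C·R_C − I_E·R_E = 19 − 8.42×1.5 − 8.47×0.12 = 5.35 V.
V_CE = 5.35 V > 0.2 V confirms active-region operation.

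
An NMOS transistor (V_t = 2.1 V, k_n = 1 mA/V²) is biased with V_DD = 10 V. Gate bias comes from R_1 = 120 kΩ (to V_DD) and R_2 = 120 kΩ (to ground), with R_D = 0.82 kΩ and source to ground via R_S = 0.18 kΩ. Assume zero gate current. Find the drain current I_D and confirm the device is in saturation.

V_G = V_DD·R_2/(R_1+R_2) = 10×120/240 = 5 V.
Assume saturation: I_D = (k_n/2)(V_GS − V_t)² with V_GS = V_G − I_D·R_S = 5 − 0.18·I_D.
Substituting gives 0.0162·I_D² − 1.52·I_D + 4.21 = 0, with roots I_D = 2.85 or 91.1 mA.
The root I_D = 91.1 mA gives V_GS = -11.4 V ≤ V_t, so take I_D = 2.85 mA.
Then V_GS = 4.49 V and V_DS = V_DD − I_D(R_D+R_S) = 10 − 2.85×1 = 7.15 V.
Saturation requires V_DS ≥ V_GS − V_t = 2.39 V; 7.15 ≥ 2.39 ✓.

I_D ≈ 2.8 mA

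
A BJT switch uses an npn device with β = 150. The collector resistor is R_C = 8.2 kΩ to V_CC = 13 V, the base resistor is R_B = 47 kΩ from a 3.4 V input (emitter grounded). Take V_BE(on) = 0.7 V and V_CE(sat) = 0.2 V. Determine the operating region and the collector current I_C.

saturation; I_C ≈ 1.6 mA

Assume active: I_B = (3.4 − 0.7)/47 = 0.0574 mA, giving I_C = β·I_B = 8.62 mA.
But then V_CE = 13 − 8.62×8.2 = -57.7 V < V_CE(sat) = 0.2 V — impossible in the active region.
So the transistor is saturated. With V_CE = 0.2 V, I_C = (V_CC − 0.2)/R_C = 12.8/8.2 = 1.56 mA.
Check: β·I_B = 8.62 mA > I_C = 1.56 mA, confirming saturation.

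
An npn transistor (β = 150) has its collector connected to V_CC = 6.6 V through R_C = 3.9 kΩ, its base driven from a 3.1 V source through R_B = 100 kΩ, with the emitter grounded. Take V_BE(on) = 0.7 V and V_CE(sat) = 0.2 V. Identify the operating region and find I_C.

Assume active: I_B = (3.1 − 0.7)/100 = 0.024 mA, giving I_C = β·I_B = 3.6 mA.
But then V_CE = 6.6 − 3.6×3.9 = -7.44 V < V_CE(sat) = 0.2 V — impossible in the active region.
So the transistor is saturated. With V_CE = 0.2 V, I_C = (V_CC − 0.2)/R_C = 6.4/3.9 = 1.64 mA.
Check: β·I_B = 3.6 mA > I_C = 1.64 mA, confirming saturation.

saturation; I_C ≈ 1.6 mA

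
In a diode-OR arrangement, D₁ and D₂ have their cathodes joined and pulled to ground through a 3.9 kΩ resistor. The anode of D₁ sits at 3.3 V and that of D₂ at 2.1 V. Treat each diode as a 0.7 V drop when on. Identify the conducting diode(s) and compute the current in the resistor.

Assume both conduct. Then node N would need to be at both 3.3−0.7 = 2.6 V and 2.1−0.7 = 1.4 V, which is impossible.
Assume only D₁ conducts: V_N = 3.3 − 0.7 = 2.6 V, so I_R = 2.6/3.9 = 0.667 mA.
Check D₂: its anode-to-cathode voltage is 2.1 − 2.6 = -0.5 V < 0.7 V, so it is off. The assumption is consistent.

Only D₁ conducts; I_R ≈ 0.67 mA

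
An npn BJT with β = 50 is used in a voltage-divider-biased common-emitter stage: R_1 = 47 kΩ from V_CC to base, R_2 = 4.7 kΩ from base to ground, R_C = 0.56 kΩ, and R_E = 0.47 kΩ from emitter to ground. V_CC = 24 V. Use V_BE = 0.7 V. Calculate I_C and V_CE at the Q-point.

I_C ≈ 2.6 mA, V_CE ≈ 21 V

Thevenize the base divider: V_Th = V_CC·R_2/(R_1+R_2) = 24×4.7/51.7 = 2.18 V, R_Th = R_1‖R_2 = 4.27 kΩ.
Base-emitter loop: V_Th = I_B·R_Th + V_BE + (β+1)I_B·R_E, so I_B = (2.18 − 0.7) / (4.27 + 51×0.47) = 0.0525 mA.
I_C = β·I_B = 50×0.0525 = 2.62 mA, and I_E = (β+1)I_B = 2.68 mA.
V_CE = V_CC − I_C·R_C − I_E·R_E = 24 − 2.62×0.56 − 2.68×0.47 = 21.3 V.
V_CE = 21.3 V > 0.2 V confirms active-region operation.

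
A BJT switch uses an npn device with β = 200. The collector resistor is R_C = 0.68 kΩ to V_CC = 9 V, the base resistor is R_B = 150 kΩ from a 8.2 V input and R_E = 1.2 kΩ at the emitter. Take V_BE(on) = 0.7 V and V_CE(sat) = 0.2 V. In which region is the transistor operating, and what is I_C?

active; I_C ≈ 3.8 mA

Assume active. Base-emitter loop: I_B = (V_BB − V_BE)/(R_B + (β+1)R_E) = (8.2 − 0.7)/(150 + 201×1.2) = 0.0192 mA.
I_C = β·I_B = 200×0.0192 = 3.83 mA.
V_CE = V_CC − I_C·R_C − I_E·R_E = 9 − 3.83×0.68 − 3.85×1.2 = 1.77 V > V_CE(sat), so the active-region assumption holds.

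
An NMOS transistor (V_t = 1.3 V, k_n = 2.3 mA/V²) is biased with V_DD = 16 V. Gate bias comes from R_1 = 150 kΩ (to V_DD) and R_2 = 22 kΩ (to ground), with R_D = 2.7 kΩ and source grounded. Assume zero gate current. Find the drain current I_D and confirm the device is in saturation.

V_G = V_DD·R_2/(R_1+R_2) = 16×22/172 = 2.05 V. With the source grounded, V_GS = V_G = 2.05 V.
Assume saturation: I_D = (k_n/2)(V_GS − V_t)² = (2.3/2)×(2.05 − 1.3)² = 1.15×0.747² = 0.641 mA.
V_DS = V_DD − I_D·R_D = 16 − 0.641×2.7 = 14.3 V.
Saturation requires V_DS ≥ V_GS − V_t = 0.747 V; 14.3 ≥ 0.747 ✓.

I_D ≈ 0.64 mA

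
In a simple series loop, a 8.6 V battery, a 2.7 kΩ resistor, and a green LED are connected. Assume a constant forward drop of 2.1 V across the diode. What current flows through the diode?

KVL around the loop: 8.6 = V_D + I·R = 2.1 + I × 2.7 kΩ.
So I = (8.6 − 2.1) / 2.7 kΩ = 6.5 / 2.7 = 2.41 mA.

I ≈ 2.4 mA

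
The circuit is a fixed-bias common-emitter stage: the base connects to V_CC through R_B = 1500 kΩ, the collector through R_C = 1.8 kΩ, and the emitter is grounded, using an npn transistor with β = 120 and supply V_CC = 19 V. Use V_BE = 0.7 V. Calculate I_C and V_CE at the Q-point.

I_C ≈ 1.5 mA, V_CE ≈ 16 V

Base loop: V_CC = I_B·R_B + V_BE, so I_B = (19 − 0.7)/1500 kΩ = 0.0122 mA.
In the active region I_C = β·I_B = 120 × 0.0122 = 1.46 mA.
Collector loop: V_CE = V_CC − I_C·R_C = 19 − 1.46×1.8 = 16.4 V.
Since V_CE = 16.4 V > V_CE(sat) ≈ 0.2 V, the transistor is in the active region as assumed.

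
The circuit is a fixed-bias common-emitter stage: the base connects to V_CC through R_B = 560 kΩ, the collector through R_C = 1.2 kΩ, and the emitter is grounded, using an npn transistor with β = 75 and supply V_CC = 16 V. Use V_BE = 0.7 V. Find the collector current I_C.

I_C ≈ 2 mA

Base loop: V_CC = I_B·R_B + V_BE, so I_B = (16 − 0.7)/560 kΩ = 0.0273 mA.
In the active region I_C = β·I_B = 75 × 0.0273 = 2.05 mA.
Collector loop: V_CE = V_CC − I_C·R_C = 16 − 2.05×1.2 = 13.5 V.
Since V_CE = 13.5 V > V_CE(sat) ≈ 0.2 V, the transistor is in the active region as assumed.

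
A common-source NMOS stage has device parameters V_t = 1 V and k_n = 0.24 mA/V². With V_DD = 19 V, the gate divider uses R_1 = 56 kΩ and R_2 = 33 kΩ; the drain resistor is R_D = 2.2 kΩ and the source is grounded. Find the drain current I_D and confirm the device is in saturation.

V_G = V_DD·R_2/(R_1+R_2) = 19×33/89 = 7.04 V. With the source grounded, V_GS = V_G = 7.04 V.
Assume saturation: I_D = (k_n/2)(V_GS − V_t)² = (0.24/2)×(7.04 − 1)² = 0.12×6.04² = 4.38 mA.
V_DS = V_DD − I_D·R_D = 19 − 4.38×2.2 = 9.35 V.
Saturation requires V_DS ≥ V_GS − V_t = 6.04 V; 9.35 ≥ 6.04 ✓.

I_D ≈ 4.4 mA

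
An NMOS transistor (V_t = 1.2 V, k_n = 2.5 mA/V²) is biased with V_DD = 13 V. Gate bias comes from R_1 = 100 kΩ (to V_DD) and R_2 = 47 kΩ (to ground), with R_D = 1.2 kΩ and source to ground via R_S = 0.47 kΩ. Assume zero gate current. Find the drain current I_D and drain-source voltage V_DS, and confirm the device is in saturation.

I_D ≈ 3 mA, V_DS ≈ 8 V

V_G = V_DD·R_2/(R_1+R_2) = 13×47/147 = 4.16 V.
Assume saturation: I_D = (k_n/2)(V_GS − V_t)² with V_GS = V_G − I_D·R_S = 4.16 − 0.47·I_D.
Substituting gives 0.276·I_D² − 4.47·I_D + 10.9 = 0, with roots I_D = 3 or 13.2 mA.
The root I_D = 13.2 mA gives V_GS = -2.05 V ≤ V_t, so take I_D = 3 mA.
Then V_GS = 2.75 V and V_DS = V_DD − I_D(R_D+R_S) = 13 − 3×1.67 = 8 V.
Saturation requires V_DS ≥ V_GS − V_t = 1.55 V; 8 ≥ 1.55 ✓.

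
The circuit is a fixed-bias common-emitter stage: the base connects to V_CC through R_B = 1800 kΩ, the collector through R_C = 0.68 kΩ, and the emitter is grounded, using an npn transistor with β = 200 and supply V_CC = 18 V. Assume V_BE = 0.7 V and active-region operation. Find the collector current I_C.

I_C ≈ 1.9 mA

Base loop: V_CC = I_B·R_B + V_BE, so I_B = (18 − 0.7)/1800 kΩ = 0.00961 mA.
In the active region I_C = β·I_B = 200 × 0.00961 = 1.92 mA.
Collector loop: V_CE = V_CC − I_C·R_C = 18 − 1.92×0.68 = 16.7 V.
Since V_CE = 16.7 V > V_CE(sat) ≈ 0.2 V, the transistor is in the active region as assumed.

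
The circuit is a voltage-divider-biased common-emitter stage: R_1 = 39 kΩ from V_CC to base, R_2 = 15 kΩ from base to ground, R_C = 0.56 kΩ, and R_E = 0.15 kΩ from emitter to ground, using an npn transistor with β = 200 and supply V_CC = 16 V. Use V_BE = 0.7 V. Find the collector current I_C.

Thevenize the base divider: V_Th = V_CC·R_2/(R_1+R_2) = 16×15/54 = 4.44 V, R_Th = R_1‖R_2 = 10.8 kΩ.
Base-emitter loop: V_Th = I_B·R_Th + V_BE + (β+1)I_B·R_E, so I_B = (4.44 − 0.7) / (10.8 + 201×0.15) = 0.0914 mA.
I_C = β·I_B = 200×0.0914 = 18.3 mA, and I_E = (β+1)I_B = 18.4 mA.
V_CE = V_CC − I_C·R_C − I_E·R_E = 16 − 18.3×0.56 − 18.4×0.15 = 3.01 V.
V_CE = 3.01 V > 0.2 V confirms active-region operation.

I_C ≈ 18 mA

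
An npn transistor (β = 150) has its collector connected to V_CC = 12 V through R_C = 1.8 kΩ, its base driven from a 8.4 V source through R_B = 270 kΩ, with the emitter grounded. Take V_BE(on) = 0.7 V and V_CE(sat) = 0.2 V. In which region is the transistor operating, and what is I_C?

active; I_C ≈ 4.3 mA

Assume active. Base-emitter loop: I_B = (V_BB − V_BE)/R_B = (8.4 − 0.7)/270 = 0.0285 mA.
I_C = β·I_B = 150×0.0285 = 4.28 mA.
V_CE = V_CC − I_C·R_C = 12 − 4.28×1.8 = 4.3 V > V_CE(sat), so the active-region assumption holds.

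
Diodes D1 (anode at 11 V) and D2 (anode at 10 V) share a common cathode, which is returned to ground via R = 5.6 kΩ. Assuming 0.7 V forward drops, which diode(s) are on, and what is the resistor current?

Only D1 conducts; I_R ≈ 1.8 mA

Assume both conduct. Then node N would need to be at both 11−0.7 = 10.3 V and 10−0.7 = 9.3 V, which is impossible.
Assume only D1 conducts: V_N = 11 − 0.7 = 10.3 V, so I_R = 10.3/5.6 = 1.84 mA.
Check D2: its anode-to-cathode voltage is 10 − 10.3 = -0.3 V < 0.7 V, so it is off. The assumption is consistent.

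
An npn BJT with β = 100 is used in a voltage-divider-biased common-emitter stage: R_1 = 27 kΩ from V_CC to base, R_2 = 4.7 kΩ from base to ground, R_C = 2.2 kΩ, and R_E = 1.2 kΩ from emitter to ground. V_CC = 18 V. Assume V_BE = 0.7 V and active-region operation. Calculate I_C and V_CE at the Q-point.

Thevenize the base divider: V_Th = V_CC·R_2/(R_1+R_2) = 18×4.7/31.7 = 2.67 V, R_Th = R_1‖R_2 = 4 kΩ.
Base-emitter loop: V_Th = I_B·R_Th + V_BE + (β+1)I_B·R_E, so I_B = (2.67 − 0.7) / (4 + 101×1.2) = 0.0157 mA.
I_C = β·I_B = 100×0.0157 = 1.57 mA, and I_E = (β+1)I_B = 1.59 mA.
V_CE = V_CC − I_C·R_C − I_E·R_E = 18 − 1.57×2.2 − 1.59×1.2 = 12.6 V.
V_CE = 12.6 V > 0.2 V confirms active-region operation.

I_C ≈ 1.6 mA, V_CE ≈ 13 V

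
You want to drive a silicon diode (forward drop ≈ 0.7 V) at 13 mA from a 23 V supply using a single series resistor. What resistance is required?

R ≈ 1.7 kΩ

The resistor drops V_S − V_D = 23 − 0.7 = 22.3 V at 13 mA.
R = 22.3 V / 13 mA = 1.72 kΩ.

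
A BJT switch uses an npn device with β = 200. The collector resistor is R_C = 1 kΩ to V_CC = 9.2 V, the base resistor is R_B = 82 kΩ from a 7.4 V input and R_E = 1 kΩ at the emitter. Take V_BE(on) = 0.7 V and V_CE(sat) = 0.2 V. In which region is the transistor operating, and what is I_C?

saturation; I_C ≈ 4.5 mA

Assume active: I_B = (7.4 − 0.7)/(82 + 201×1) = 0.0237 mA, I_C = β·I_B = 4.73 mA.
Then V_CE = 9.2 − 4.73×1 − 4.76×1 = -0.294 V < 0.2 V — the active assumption fails.
Re-solve with V_CE = 0.2 V. KCL at the emitter: V_E/R_E = (V_BB−0.7−V_E)/R_B + (V_CC−0.2−V_E)/R_C, giving V_E = 4.51 V.
I_C = (V_CC − 0.2 − V_E)/R_C = (9 − 4.51)/1 = 4.49 mA.
Check: I_B = (6.7 − 4.51)/82 = 0.0267 mA, and β·I_B = 5.33 mA > I_C, confirming saturation.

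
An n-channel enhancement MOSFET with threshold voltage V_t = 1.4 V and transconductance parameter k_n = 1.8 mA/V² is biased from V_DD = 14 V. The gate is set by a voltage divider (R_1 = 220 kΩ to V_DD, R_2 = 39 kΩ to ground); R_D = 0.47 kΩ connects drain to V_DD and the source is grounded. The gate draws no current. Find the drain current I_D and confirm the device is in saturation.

V_G = V_DD·R_2/(R_1+R_2) = 14×39/259 = 2.11 V. With the source grounded, V_GS = V_G = 2.11 V.
Assume saturation: I_D = (k_n/2)(V_GS − V_t)² = (1.8/2)×(2.11 − 1.4)² = 0.9×0.708² = 0.451 mA.
V_DS = V_DD − I_D·R_D = 14 − 0.451×0.47 = 13.8 V.
Saturation requires V_DS ≥ V_GS − V_t = 0.708 V; 13.8 ≥ 0.708 ✓.

I_D ≈ 0.45 mA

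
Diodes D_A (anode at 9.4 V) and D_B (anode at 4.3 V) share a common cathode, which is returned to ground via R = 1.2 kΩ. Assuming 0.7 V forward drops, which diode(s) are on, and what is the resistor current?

Only D_A conducts; I_R ≈ 7.3 mA

Assume both conduct. Then node N would need to be at both 9.4−0.7 = 8.7 V and 4.3−0.7 = 3.6 V, which is impossible.
Assume only D_A conducts: V_N = 9.4 − 0.7 = 8.7 V, so I_R = 8.7/1.2 = 7.25 mA.
Check D_B: its anode-to-cathode voltage is 4.3 − 8.7 = -4.4 V < 0.7 V, so it is off. The assumption is consistent.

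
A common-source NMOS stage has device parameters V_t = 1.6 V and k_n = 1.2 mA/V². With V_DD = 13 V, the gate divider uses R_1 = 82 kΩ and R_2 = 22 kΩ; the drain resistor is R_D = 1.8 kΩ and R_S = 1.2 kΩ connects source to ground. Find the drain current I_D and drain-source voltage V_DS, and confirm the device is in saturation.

V_G = V_DD·R_2/(R_1+R_2) = 13×22/104 = 2.75 V.
Assume saturation: I_D = (k_n/2)(V_GS − V_t)² with V_GS = V_G − I_D·R_S = 2.75 − 1.2·I_D.
Substituting gives 0.864·I_D² − 2.66·I_D + 0.793 = 0, with roots I_D = 0.335 or 2.74 mA.
The root I_D = 2.74 mA gives V_GS = -0.536 V ≤ V_t, so take I_D = 0.335 mA.
Then V_GS = 2.35 V and V_DS = V_DD − I_D(R_D+R_S) = 13 − 0.335×3 = 12 V.
Saturation requires V_DS ≥ V_GS − V_t = 0.748 V; 12 ≥ 0.748 ✓.

I_D ≈ 0.34 mA, V_DS ≈ 12 V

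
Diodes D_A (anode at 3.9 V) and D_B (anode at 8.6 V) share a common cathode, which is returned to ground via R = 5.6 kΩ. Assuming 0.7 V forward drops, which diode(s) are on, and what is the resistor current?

Assume both conduct. Then node N would need to be at both 3.9−0.7 = 3.2 V and 8.6−0.7 = 7.9 V, which is impossible.
Assume only D_B conducts: V_N = 8.6 − 0.7 = 7.9 V, so I_R = 7.9/5.6 = 1.41 mA.
Check D_A: its anode-to-cathode voltage is 3.9 − 7.9 = -4 V < 0.7 V, so it is off. The assumption is consistent.

Only D_B conducts; I_R ≈ 1.4 mA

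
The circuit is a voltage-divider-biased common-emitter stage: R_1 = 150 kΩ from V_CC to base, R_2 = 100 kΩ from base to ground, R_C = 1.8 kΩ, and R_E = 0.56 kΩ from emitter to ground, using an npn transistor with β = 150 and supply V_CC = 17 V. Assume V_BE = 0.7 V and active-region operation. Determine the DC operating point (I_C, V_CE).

Thevenize the base divider: V_Th = V_CC·R_2/(R_1+R_2) = 17×100/250 = 6.8 V, R_Th = R_1‖R_2 = 60 kΩ.
Base-emitter loop: V_Th = I_B·R_Th + V_BE + (β+1)I_B·R_E, so I_B = (6.8 − 0.7) / (60 + 151×0.56) = 0.0422 mA.
I_C = β·I_B = 150×0.0422 = 6.33 mA, and I_E = (β+1)I_B = 6.37 mA.
V_CE = V_CC − I_C·R_C − I_E·R_E = 17 − 6.33×1.8 − 6.37×0.56 = 2.04 V.
V_CE = 2.04 V > 0.2 V confirms active-region operation.

I_C ≈ 6.3 mA, V_CE ≈ 2 V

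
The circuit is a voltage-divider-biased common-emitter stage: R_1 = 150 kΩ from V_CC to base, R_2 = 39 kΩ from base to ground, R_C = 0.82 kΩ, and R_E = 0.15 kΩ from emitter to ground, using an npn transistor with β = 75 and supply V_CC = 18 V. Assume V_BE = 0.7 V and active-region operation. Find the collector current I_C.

I_C ≈ 5.3 mA

Thevenize the base divider: V_Th = V_CC·R_2/(R_1+R_2) = 18×39/189 = 3.71 V, R_Th = R_1‖R_2 = 31 kΩ.
Base-emitter loop: V_Th = I_B·R_Th + V_BE + (β+1)I_B·R_E, so I_B = (3.71 − 0.7) / (31 + 76×0.15) = 0.0712 mA.
I_C = β·I_B = 75×0.0712 = 5.34 mA, and I_E = (β+1)I_B = 5.41 mA.
V_CE = V_CC − I_C·R_C − I_E·R_E = 18 − 5.34×0.82 − 5.41×0.15 = 12.8 V.
V_CE = 12.8 V > 0.2 V confirms active-region operation.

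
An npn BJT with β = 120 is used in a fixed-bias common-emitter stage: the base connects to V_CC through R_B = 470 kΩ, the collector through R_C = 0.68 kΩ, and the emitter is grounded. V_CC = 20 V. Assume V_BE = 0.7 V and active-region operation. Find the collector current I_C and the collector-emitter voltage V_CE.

Base loop: V_CC = I_B·R_B + V_BE, so I_B = (20 − 0.7)/470 kΩ = 0.0411 mA.
In the active region I_C = β·I_B = 120 × 0.0411 = 4.93 mA.
Collector loop: V_CE = V_CC − I_C·R_C = 20 − 4.93×0.68 = 16.6 V.
Since V_CE = 16.6 V > V_CE(sat) ≈ 0.2 V, the transistor is in the active region as assumed.

I_C ≈ 4.9 mA, V_CE ≈ 17 V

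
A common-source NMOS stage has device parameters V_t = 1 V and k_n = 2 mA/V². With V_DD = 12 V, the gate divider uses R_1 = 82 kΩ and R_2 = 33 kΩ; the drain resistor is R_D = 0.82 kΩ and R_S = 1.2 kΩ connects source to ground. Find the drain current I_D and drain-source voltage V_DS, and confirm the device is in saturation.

V_G = V_DD·R_2/(R_1+R_2) = 12×33/115 = 3.44 V.
Assume saturation: I_D = (k_n/2)(V_GS − V_t)² with V_GS = V_G − I_D·R_S = 3.44 − 1.2·I_D.
Substituting gives 1.44·I_D² − 6.86·I_D + 5.97 = 0, with roots I_D = 1.14 or 3.62 mA.
The root I_D = 3.62 mA gives V_GS = -0.903 V ≤ V_t, so take I_D = 1.14 mA.
Then V_GS = 2.07 V and V_DS = V_DD − I_D(R_D+R_S) = 12 − 1.14×2.02 = 9.69 V.
Saturation requires V_DS ≥ V_GS − V_t = 1.07 V; 9.69 ≥ 1.07 ✓.

I_D ≈ 1.1 mA, V_DS ≈ 9.7 V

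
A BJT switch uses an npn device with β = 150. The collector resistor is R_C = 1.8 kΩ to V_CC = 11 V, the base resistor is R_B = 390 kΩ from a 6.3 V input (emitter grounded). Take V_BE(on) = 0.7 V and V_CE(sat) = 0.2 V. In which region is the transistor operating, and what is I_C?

active; I_C ≈ 2.2 mA

Assume active. Base-emitter loop: I_B = (V_BB − V_BE)/R_B = (6.3 − 0.7)/390 = 0.0144 mA.
I_C = β·I_B = 150×0.0144 = 2.15 mA.
V_CE = V_CC − I_C·R_C = 11 − 2.15×1.8 = 7.12 V > V_CE(sat), so the active-region assumption holds.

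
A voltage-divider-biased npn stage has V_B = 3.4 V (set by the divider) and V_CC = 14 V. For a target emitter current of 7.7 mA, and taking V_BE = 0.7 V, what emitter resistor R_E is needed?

R_E ≈ 0.35 kΩ

V_E = V_B − V_BE = 3.4 − 0.7 = 2.7 V.
R_E = V_E / I_E = 2.7 / 7.7 = 0.351 kΩ.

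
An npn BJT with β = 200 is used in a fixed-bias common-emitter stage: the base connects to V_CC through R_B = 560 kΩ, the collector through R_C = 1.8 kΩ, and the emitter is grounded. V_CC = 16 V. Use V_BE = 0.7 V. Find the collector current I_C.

I_C ≈ 5.5 mA

Base loop: V_CC = I_B·R_B + V_BE, so I_B = (16 − 0.7)/560 kΩ = 0.0273 mA.
In the active region I_C = β·I_B = 200 × 0.0273 = 5.46 mA.
Collector loop: V_CE = V_CC − I_C·R_C = 16 − 5.46×1.8 = 6.16 V.
Since V_CE = 6.16 V > V_CE(sat) ≈ 0.2 V, the transistor is in the active region as assumed.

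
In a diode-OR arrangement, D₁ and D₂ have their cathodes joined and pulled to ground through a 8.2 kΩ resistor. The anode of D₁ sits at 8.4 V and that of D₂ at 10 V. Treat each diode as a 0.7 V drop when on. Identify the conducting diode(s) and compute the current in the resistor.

Only D₂ conducts; I_R ≈ 1.1 mA

Assume both conduct. Then node N would need to be at both 8.4−0.7 = 7.7 V and 10−0.7 = 9.3 V, which is impossible.
Assume only D₂ conducts: V_N = 10 − 0.7 = 9.3 V, so I_R = 9.3/8.2 = 1.13 mA.
Check D₁: its anode-to-cathode voltage is 8.4 − 9.3 = -0.9 V < 0.7 V, so it is off. The assumption is consistent.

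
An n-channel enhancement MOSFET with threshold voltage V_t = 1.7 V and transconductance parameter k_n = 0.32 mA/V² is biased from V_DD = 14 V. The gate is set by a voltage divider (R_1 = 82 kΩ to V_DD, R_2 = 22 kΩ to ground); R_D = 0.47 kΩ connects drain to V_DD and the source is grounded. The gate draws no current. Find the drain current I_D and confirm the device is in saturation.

I_D ≈ 0.25 mA

V_G = V_DD·R_2/(R_1+R_2) = 14×22/104 = 2.96 V. With the source grounded, V_GS = V_G = 2.96 V.
Assume saturation: I_D = (k_n/2)(V_GS − V_t)² = (0.32/2)×(2.96 − 1.7)² = 0.16×1.26² = 0.255 mA.
V_DS = V_DD − I_D·R_D = 14 − 0.255×0.47 = 13.9 V.
Saturation requires V_DS ≥ V_GS − V_t = 1.26 V; 13.9 ≥ 1.26 ✓.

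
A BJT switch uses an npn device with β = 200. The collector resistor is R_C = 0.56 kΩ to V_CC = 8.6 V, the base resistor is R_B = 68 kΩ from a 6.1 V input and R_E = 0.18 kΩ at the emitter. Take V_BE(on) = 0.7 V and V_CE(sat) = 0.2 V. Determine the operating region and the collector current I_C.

Assume active. Base-emitter loop: I_B = (V_BB − V_BE)/(R_B + (β+1)R_E) = (6.1 − 0.7)/(68 + 201×0.18) = 0.0518 mA.
I_C = β·I_B = 200×0.0518 = 10.4 mA.
V_CE = V_CC − I_C·R_C − I_E·R_E = 8.6 − 10.4×0.56 − 10.4×0.18 = 0.919 V > V_CE(sat), so the active-region assumption holds.

active; I_C ≈ 10 mA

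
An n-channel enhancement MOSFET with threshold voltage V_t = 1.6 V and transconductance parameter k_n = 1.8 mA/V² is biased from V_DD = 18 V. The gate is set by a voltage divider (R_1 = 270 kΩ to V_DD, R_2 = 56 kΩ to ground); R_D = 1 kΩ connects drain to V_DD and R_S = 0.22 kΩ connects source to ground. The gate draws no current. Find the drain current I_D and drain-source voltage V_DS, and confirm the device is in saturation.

V_G = V_DD·R_2/(R_1+R_2) = 18×56/326 = 3.09 V.
Assume saturation: I_D = (k_n/2)(V_GS − V_t)² with V_GS = V_G − I_D·R_S = 3.09 − 0.22·I_D.
Substituting gives 0.0436·I_D² − 1.59·I_D + 2 = 0, with roots I_D = 1.31 or 35.2 mA.
The root I_D = 35.2 mA gives V_GS = -4.66 V ≤ V_t, so take I_D = 1.31 mA.
Then V_GS = 2.8 V and V_DS = V_DD − I_D(R_D+R_S) = 18 − 1.31×1.22 = 16.4 V.
Saturation requires V_DS ≥ V_GS − V_t = 1.2 V; 16.4 ≥ 1.2 ✓.

I_D ≈ 1.3 mA, V_DS ≈ 16 V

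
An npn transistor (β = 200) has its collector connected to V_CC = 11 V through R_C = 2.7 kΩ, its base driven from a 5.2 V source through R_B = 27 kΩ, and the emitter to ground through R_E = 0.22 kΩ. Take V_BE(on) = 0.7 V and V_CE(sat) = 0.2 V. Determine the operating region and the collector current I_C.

saturation; I_C ≈ 3.7 mA

Assume active: I_B = (5.2 − 0.7)/(27 + 201×0.22) = 0.0632 mA, I_C = β·I_B = 12.6 mA.
Then V_CE = 11 − 12.6×2.7 − 12.7×0.22 = -25.9 V < 0.2 V — the active assumption fails.
Re-solve with V_CE = 0.2 V. KCL at the emitter: V_E/R_E = (V_BB−0.7−V_E)/R_B + (V_CC−0.2−V_E)/R_C, giving V_E = 0.841 V.
I_C = (V_CC − 0.2 − V_E)/R_C = (10.8 − 0.841)/2.7 = 3.69 mA.
Check: I_B = (4.5 − 0.841)/27 = 0.136 mA, and β·I_B = 27.1 mA > I_C, confirming saturation.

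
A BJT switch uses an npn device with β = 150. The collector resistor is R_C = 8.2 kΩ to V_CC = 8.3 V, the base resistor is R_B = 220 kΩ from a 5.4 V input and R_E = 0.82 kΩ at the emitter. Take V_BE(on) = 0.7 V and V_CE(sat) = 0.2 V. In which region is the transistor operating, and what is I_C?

Assume active: I_B = (5.4 − 0.7)/(220 + 151×0.82) = 0.0137 mA, I_C = β·I_B = 2.05 mA.
Then V_CE = 8.3 − 2.05×8.2 − 2.06×0.82 = -10.2 V < 0.2 V — the active assumption fails.
Re-solve with V_CE = 0.2 V. KCL at the emitter: V_E/R_E = (V_BB−0.7−V_E)/R_B + (V_CC−0.2−V_E)/R_C, giving V_E = 0.75 V.
I_C = (V_CC − 0.2 − V_E)/R_C = (8.1 − 0.75)/8.2 = 0.896 mA.
Check: I_B = (4.7 − 0.75)/220 = 0.018 mA, and β·I_B = 2.69 mA > I_C, confirming saturation.

saturation; I_C ≈ 0.9 mA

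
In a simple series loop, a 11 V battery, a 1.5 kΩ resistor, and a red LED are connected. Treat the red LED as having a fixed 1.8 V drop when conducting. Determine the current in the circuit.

KVL around the loop: 11 = V_D + I·R = 1.8 + I × 1.5 kΩ.
So I = (11 − 1.8) / 1.5 kΩ = 9.2 / 1.5 = 6.13 mA.

I ≈ 6.1 mA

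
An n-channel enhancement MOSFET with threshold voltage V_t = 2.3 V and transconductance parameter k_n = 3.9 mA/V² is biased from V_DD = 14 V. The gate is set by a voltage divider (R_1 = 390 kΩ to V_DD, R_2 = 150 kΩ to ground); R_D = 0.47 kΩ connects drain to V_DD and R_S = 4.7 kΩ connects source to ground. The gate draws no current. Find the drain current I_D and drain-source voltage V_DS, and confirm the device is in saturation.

I_D ≈ 0.26 mA, V_DS ≈ 13 V

V_G = V_DD·R_2/(R_1+R_2) = 14×150/540 = 3.89 V.
Assume saturation: I_D = (k_n/2)(V_GS − V_t)² with V_GS = V_G − I_D·R_S = 3.89 − 4.7·I_D.
Substituting gives 43.1·I_D² − 30.1·I_D + 4.92 = 0, with roots I_D = 0.26 or 0.439 mA.
The root I_D = 0.439 mA gives V_GS = 1.83 V ≤ V_t, so take I_D = 0.26 mA.
Then V_GS = 2.67 V and V_DS = V_DD − I_D(R_D+R_S) = 14 − 0.26×5.17 = 12.7 V.
Saturation requires V_DS ≥ V_GS − V_t = 0.365 V; 12.7 ≥ 0.365 ✓.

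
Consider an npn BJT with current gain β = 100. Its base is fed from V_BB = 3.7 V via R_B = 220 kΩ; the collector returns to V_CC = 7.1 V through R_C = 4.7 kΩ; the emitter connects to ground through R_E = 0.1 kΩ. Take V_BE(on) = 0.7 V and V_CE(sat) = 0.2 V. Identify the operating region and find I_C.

Assume active. Base-emitter loop: I_B = (V_BB − V_BE)/(R_B + (β+1)R_E) = (3.7 − 0.7)/(220 + 101×0.1) = 0.013 mA.
I_C = β·I_B = 100×0.013 = 1.3 mA.
V_CE = V_CC − I_C·R_C − I_E·R_E = 7.1 − 1.3×4.7 − 1.32×0.1 = 0.841 V > V_CE(sat), so the active-region assumption holds.

active; I_C ≈ 1.3 mA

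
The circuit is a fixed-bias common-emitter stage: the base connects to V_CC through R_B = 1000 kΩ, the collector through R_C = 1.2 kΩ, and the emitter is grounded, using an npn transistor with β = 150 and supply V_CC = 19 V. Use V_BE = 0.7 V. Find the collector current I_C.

Base loop: V_CC = I_B·R_B + V_BE, so I_B = (19 − 0.7)/1000 kΩ = 0.0183 mA.
In the active region I_C = β·I_B = 150 × 0.0183 = 2.75 mA.
Collector loop: V_CE = V_CC − I_C·R_C = 19 − 2.75×1.2 = 15.7 V.
Since V_CE = 15.7 V > V_CE(sat) ≈ 0.2 V, the transistor is in the active region as assumed.

I_C ≈ 2.7 mA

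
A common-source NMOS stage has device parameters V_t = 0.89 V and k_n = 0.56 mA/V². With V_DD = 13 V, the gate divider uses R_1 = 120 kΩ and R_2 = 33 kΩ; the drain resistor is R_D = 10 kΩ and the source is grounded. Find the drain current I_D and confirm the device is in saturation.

V_G = V_DD·R_2/(R_1+R_2) = 13×33/153 = 2.8 V. With the source grounded, V_GS = V_G = 2.8 V.
Assume saturation: I_D = (k_n/2)(V_GS − V_t)² = (0.56/2)×(2.8 − 0.89)² = 0.28×1.91² = 1.03 mA.
V_DS = V_DD − I_D·R_D = 13 − 1.03×10 = 2.74 V.
Saturation requires V_DS ≥ V_GS − V_t = 1.91 V; 2.74 ≥ 1.91 ✓.

I_D ≈ 1 mA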